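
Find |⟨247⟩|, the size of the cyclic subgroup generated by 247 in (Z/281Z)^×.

28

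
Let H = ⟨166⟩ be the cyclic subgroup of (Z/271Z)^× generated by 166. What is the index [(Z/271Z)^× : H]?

6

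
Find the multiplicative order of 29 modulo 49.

ord(29) | φ(49) = φ(7^2) = 7·(7−1) = 42 = 2 · 3 · 7.
Divisors of 42: 1, 2, 3, 6, 7, 14, 21, 42.
Test each divisor d:
29^1 ≡ 29
29^2 ≡ 8
29^3 ≡ 36
29^6 ≡ 22
29^7 ≡ 1
Therefore the multiplicative order of 29 modulo 49 is 7.

7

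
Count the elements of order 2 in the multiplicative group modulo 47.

φ(47) = 47 − 1 = 46 = 2 · 23.
Since (Z/47Z)^× is cyclic of order 46, the number of elements of order d is φ(d) when d | 46 and 0 otherwise.
2 | 46, and φ(2) = 2 − 1 = 1.

1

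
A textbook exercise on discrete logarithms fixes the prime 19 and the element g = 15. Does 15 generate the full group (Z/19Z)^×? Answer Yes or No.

Yes

φ(19) = 19 − 1 = 18 = 2 · 3^2.
It suffices to check that the order of 15 is not a proper divisor of 18: compute 15^(18/q) for q ∈ {2, 3}.
15^9 ≡ 18 (mod 19)  [q = 2: ≢ 1 ✓]
15^6 ≡ 11 (mod 19)  [q = 3: ≢ 1 ✓]
None equal 1, so ord_19(15) = 18: 15 is a primitive root.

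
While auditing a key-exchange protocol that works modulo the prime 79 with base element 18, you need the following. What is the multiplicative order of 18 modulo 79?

13

The order of 18 must divide φ(79) = 79 − 1 = 78 = 2 · 3 · 13.
Divisors of 78: 1, 2, 3, 6, 13, 26, 39, 78.
Compute 18^d (mod 79) for the divisors d until we hit 1:
18^1 ≡ 18 (mod 79)
18^2 ≡ 8 (mod 79)
18^3 ≡ 65 (mod 79)
18^6 ≡ 38 (mod 79)
18^13 ≡ 1 (mod 79) ✓
Therefore the multiplicative order of 18 modulo 79 is 13.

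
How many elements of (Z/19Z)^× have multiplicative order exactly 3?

φ(19) = 19 − 1 = 18 = 2 · 3^2.
(Z/19Z)^× is cyclic (|G| = 18); a cyclic group of order m has exactly φ(d) elements of each order d | m, and none otherwise.
3 | 18, and φ(3) = 3 − 1 = 2.

2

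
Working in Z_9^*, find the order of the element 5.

The order of 5 must divide φ(9) = φ(3^2) = 3·(3−1) = 6 = 2 · 3.
Divisors of 6: 1, 2, 3, 6.
Test each divisor d:
5^1 ≡ 5 (mod 9)
5^2 ≡ 7 (mod 9)
5^3 ≡ 8 (mod 9)
5^6 ≡ 1 (mod 9) ✓
So ord_9(5) = 6.

6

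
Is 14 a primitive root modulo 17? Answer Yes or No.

Yes

φ(17) = 17 − 1 = 16 = 2^4.
Test 14^(16/q) mod 17 for each prime factor q of 16:
14^8 ≡ 16 (mod 17)  [q = 2: ≢ 1 ✓]
Every test exponent gives a nontrivial residue, hence 14 generates the full group.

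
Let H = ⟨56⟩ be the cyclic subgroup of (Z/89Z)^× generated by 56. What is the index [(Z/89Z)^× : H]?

1

Since 56 ∈ (Z/89Z)^×, its order divides φ(89) = 89 − 1 = 88 = 2^3 · 11.
Divisors of 88: 1, 2, 4, 8, 11, 22, 44, 88.
Compute 56^d (mod 89) for the divisors d until we hit 1:
56^1 ≡ 56 (mod 89)
56^2 ≡ 21 (mod 89)
56^4 ≡ 85 (mod 89)
56^8 ≡ 16 (mod 89)
56^11 ≡ 37 (mod 89)
56^22 ≡ 34 (mod 89)
56^44 ≡ 88 (mod 89)
56^88 ≡ 1 (mod 89) ✓
Thus |⟨56⟩| = ord(56) = 88.
Index = |(Z/89Z)^×| / |⟨56⟩| = 88 / 88 = 1.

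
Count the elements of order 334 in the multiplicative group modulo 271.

φ(271) = 271 − 1 = 270 = 2 · 3^3 · 5.
Since (Z/271Z)^× is cyclic of order 270, the number of elements of order d is φ(d) when d | 270 and 0 otherwise.
334 does not divide 270, so no element of (Z/271Z)^× has order 334.

0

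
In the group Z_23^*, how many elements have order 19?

φ(23) = 23 − 1 = 22 = 2 · 11.
(Z/23Z)^× is cyclic (|G| = 22); a cyclic group of order m has exactly φ(d) elements of each order d | m, and none otherwise.
Since 19 ∤ 22, the count is 0.

0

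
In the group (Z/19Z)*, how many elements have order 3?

φ(19) = 19 − 1 = 18 = 2 · 3^2.
(Z/19Z)^× is cyclic (|G| = 18); a cyclic group of order m has exactly φ(d) elements of each order d | m, and none otherwise.
3 | 18, and φ(3) = 3 − 1 = 2.

2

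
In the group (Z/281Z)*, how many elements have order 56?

24

φ(281) = 281 − 1 = 280 = 2^3 · 5 · 7.
(Z/281Z)^× is cyclic (|G| = 280); a cyclic group of order m has exactly φ(d) elements of each order d | m, and none otherwise.
56 = 2^3 · 7 divides 280, and φ(56) = 24.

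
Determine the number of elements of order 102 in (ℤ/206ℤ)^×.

φ(206) = φ(2)·φ(103) = 1·102 = 102 = 2 · 3 · 17.
(Z/206Z)^× is cyclic (|G| = 102); a cyclic group of order m has exactly φ(d) elements of each order d | m, and none otherwise.
102 = 2 · 3 · 17 divides 102, and φ(102) = 32.

32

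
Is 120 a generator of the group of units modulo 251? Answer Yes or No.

Yes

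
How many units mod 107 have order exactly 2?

φ(107) = 107 − 1 = 106 = 2 · 53.
In a cyclic group of order 106, there are φ(d) elements of order d for each divisor d of 106, and zero for non-divisors.
2 | 106, and φ(2) = 2 − 1 = 1.

1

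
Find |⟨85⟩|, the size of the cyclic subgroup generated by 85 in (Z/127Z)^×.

ord(85) | φ(127) = 127 − 1 = 126 = 2 · 3^2 · 7.
Divisors of 126: 1, 2, 3, 6, 7, 9, 14, 18, 21, 42, 63, 126.
Test each divisor d:
85^1 ≡ 85 (mod 127)
85^2 ≡ 113 (mod 127)
85^3 ≡ 80 (mod 127)
85^6 ≡ 50 (mod 127)
85^7 ≡ 59 (mod 127)
85^9 ≡ 63 (mod 127)
85^14 ≡ 52 (mod 127)
85^18 ≡ 32 (mod 127)
85^21 ≡ 20 (mod 127)
85^42 ≡ 19 (mod 127)
85^63 ≡ 126 (mod 127)
85^126 ≡ 1 (mod 127) ✓
So ord_127(85) = 126.

126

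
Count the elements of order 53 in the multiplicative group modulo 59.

0

φ(59) = 59 − 1 = 58 = 2 · 29.
(Z/59Z)^× is cyclic (|G| = 58); a cyclic group of order m has exactly φ(d) elements of each order d | m, and none otherwise.
Here 58 is not a multiple of 53, so there are no elements of order 53.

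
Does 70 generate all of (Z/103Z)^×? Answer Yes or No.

φ(103) = 103 − 1 = 102 = 2 · 3 · 17.
It suffices to check that the order of 70 is not a proper divisor of 102: compute 70^(102/q) for q ∈ {2, 3, 17}.
70^51 ≡ 102 (mod 103)  [q = 2: ≢ 1 ✓]
70^34 ≡ 56 (mod 103)  [q = 3: ≢ 1 ✓]
70^6 ≡ 100 (mod 103)  [q = 17: ≢ 1 ✓]
None equal 1, so ord_103(70) = 102: 70 is a primitive root.

Yes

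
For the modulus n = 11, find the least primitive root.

2

φ(11) = 11 − 1 = 10 = 2 · 5.
Test candidates g = 2, 3, … against the prime factors q ∈ {2, 5} of φ(11): g is a generator iff g^(10/q) ≢ 1 for every such q.
g = 2: 2^5 ≡ 10; 2^2 ≡ 4 — none is 1, so 2 is a primitive root.
So 2 is the smallest generator of (Z/11Z)^×.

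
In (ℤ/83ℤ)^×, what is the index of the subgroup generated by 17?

2

The order of 17 must divide φ(83) = 83 − 1 = 82 = 2 · 41.
Divisors of 82: 1, 2, 41, 82.
Check 17^d mod 83 for each divisor in increasing order:
17^1 ≡ 17
17^2 ≡ 40
17^41 ≡ 1
The order of 17 is 41, so the subgroup it generates has 41 elements.
[(Z/83Z)^× : ⟨17⟩] = 82/41 = 2.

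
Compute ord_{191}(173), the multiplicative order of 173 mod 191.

190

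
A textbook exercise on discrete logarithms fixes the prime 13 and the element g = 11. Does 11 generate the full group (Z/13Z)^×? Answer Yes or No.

φ(13) = 13 − 1 = 12 = 2^2 · 3.
Test 11^(12/q) mod 13 for each prime factor q of 12:
11^6 ≡ 12 (mod 13)  [q = 2: ≢ 1 ✓]
11^4 ≡ 3 (mod 13)  [q = 3: ≢ 1 ✓]
All checks pass, so 11 has order 12 and is a primitive root modulo 13.

Yes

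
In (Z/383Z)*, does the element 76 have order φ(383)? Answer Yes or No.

No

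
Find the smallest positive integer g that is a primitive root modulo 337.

10

φ(337) = 337 − 1 = 336 = 2^4 · 3 · 7.
g is a primitive root iff g^(336/q) ≢ 1 (mod 337) for each prime q ∈ {2, 3, 7}.
g = 2: 2^168 ≡ 1 — hits 1, so not a primitive root.
g = 3: 3^168 ≡ 1 — hits 1, so not a primitive root.
g = 4: 4^168 ≡ 1 — hits 1, so not a primitive root.
g = 5: 5^168 ≡ 336; 5^112 ≡ 1 — hits 1, so not a primitive root.
g = 6: 6^168 ≡ 1 — hits 1, so not a primitive root.
g = 7: 7^168 ≡ 1 — hits 1, so not a primitive root.
g = 8: 8^168 ≡ 1 — hits 1, so not a primitive root.
g = 9: 9^168 ≡ 1 — hits 1, so not a primitive root.
g = 10: 10^168 ≡ 336; 10^112 ≡ 128; 10^48 ≡ 175 — none is 1, so 10 is a primitive root.
So 10 is the smallest generator of (Z/337Z)^×.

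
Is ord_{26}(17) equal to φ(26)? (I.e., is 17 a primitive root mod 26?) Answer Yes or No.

No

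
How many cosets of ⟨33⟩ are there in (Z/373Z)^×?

3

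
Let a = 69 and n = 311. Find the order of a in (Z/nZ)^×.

310

ord(69) | φ(311) = 311 − 1 = 310 = 2 · 5 · 31.
Divisors of 310: 1, 2, 5, 10, 31, 62, 155, 310.
Compute 69^d (mod 311) for the divisors d until we hit 1:
69^1 ≡ 69 (mod 311)
69^2 ≡ 96 (mod 311)
69^5 ≡ 220 (mod 311)
69^10 ≡ 195 (mod 311)
69^31 ≡ 275 (mod 311)
69^62 ≡ 52 (mod 311)
69^155 ≡ 310 (mod 311)
69^310 ≡ 1 (mod 311) ✓
Hence ord(69) = 310.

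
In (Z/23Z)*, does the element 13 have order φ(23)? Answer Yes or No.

φ(23) = 23 − 1 = 22 = 2 · 11.
Test 13^(22/q) mod 23 for each prime factor q of 22:
13^11 ≡ 1 (mod 23)  [q = 2: ≡ 1 ✗]
13^2 ≡ 8 (mod 23)  [q = 11: ≢ 1 ✓]
Since 13^11 ≡ 1, the order of 13 divides 11 < 22, so 13 is not a primitive root.

No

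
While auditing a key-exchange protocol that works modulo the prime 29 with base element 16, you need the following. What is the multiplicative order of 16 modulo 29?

7

The order of 16 must divide φ(29) = 29 − 1 = 28 = 2^2 · 7.
Divisors of 28: 1, 2, 4, 7, 14, 28.
Compute 16^d (mod 29) for the divisors d until we hit 1:
16^1 ≡ 16 (mod 29)
16^2 ≡ 24 (mod 29)
16^4 ≡ 25 (mod 29)
16^7 ≡ 1 (mod 29) ✓
Hence ord(16) = 7.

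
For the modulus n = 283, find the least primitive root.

φ(283) = 283 − 1 = 282 = 2 · 3 · 47.
Test candidates g = 2, 3, … against the prime factors q ∈ {2, 3, 47} of φ(283): g is a generator iff g^(282/q) ≢ 1 for every such q.
g = 2: 2^141 ≡ 282; 2^94 ≡ 1 — hits 1, so not a primitive root.
g = 3: 3^141 ≡ 282; 3^94 ≡ 238; 3^6 ≡ 163 — none is 1, so 3 is a primitive root.
So 3 is the smallest generator of (Z/283Z)^×.

3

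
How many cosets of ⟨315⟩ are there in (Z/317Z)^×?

1

ord(315) | φ(317) = 317 − 1 = 316 = 2^2 · 79.
Divisors of 316: 1, 2, 4, 79, 158, 316.
Compute 315^d (mod 317) for the divisors d until we hit 1:
315^1 ≡ 315 (mod 317)
315^2 ≡ 4 (mod 317)
315^4 ≡ 16 (mod 317)
315^79 ≡ 114 (mod 317)
315^158 ≡ 316 (mod 317)
315^316 ≡ 1 (mod 317) ✓
Thus |⟨315⟩| = ord(315) = 316.
[(Z/317Z)^× : ⟨315⟩] = 316/316 = 1.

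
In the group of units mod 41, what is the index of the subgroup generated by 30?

1

By Lagrange's theorem, ord_41(30) divides φ(41) = 41 − 1 = 40 = 2^3 · 5.
Divisors of 40: 1, 2, 4, 5, 8, 10, 20, 40.
Check 30^d mod 41 for each divisor in increasing order:
30^1 ≡ 30
30^2 ≡ 39
30^4 ≡ 4
30^5 ≡ 38
30^8 ≡ 16
30^10 ≡ 9
30^20 ≡ 40
30^40 ≡ 1
Thus |⟨30⟩| = ord(30) = 40.
Index = |(Z/41Z)^×| / |⟨30⟩| = 40 / 40 = 1.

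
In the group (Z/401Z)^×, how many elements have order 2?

1

φ(401) = 401 − 1 = 400 = 2^4 · 5^2.
Since (Z/401Z)^× is cyclic of order 400, the number of elements of order d is φ(d) when d | 400 and 0 otherwise.
2 | 400, and φ(2) = 2 − 1 = 1.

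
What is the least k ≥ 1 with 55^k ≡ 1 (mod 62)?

By Lagrange's theorem, ord_62(55) divides φ(62) = φ(2)·φ(31) = 1·30 = 30 = 2 · 3 · 5.
Divisors of 30: 1, 2, 3, 5, 6, 10, 15, 30.
Compute 55^d (mod 62) for the divisors d until we hit 1:
55^1 ≡ 55 (mod 62)
55^2 ≡ 49 (mod 62)
55^3 ≡ 29 (mod 62)
55^5 ≡ 57 (mod 62)
55^6 ≡ 35 (mod 62)
55^10 ≡ 25 (mod 62)
55^15 ≡ 61 (mod 62)
55^30 ≡ 1 (mod 62) ✓
So ord_62(55) = 30.

30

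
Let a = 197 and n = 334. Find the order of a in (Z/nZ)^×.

The order of 197 must divide φ(334) = φ(2)·φ(167) = 1·166 = 166 = 2 · 83.
Divisors of 166: 1, 2, 83, 166.
Test each divisor d:
197^1 ≡ 197
197^2 ≡ 65
197^83 ≡ 333
197^166 ≡ 1
The smallest such exponent is 166, so the order of 197 is 166.

166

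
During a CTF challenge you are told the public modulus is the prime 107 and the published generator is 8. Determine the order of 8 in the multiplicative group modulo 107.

Since 8 ∈ (Z/107Z)^×, its order divides φ(107) = 107 − 1 = 106 = 2 · 53.
Divisors of 106: 1, 2, 53, 106.
Evaluate successive powers at the divisors of 106:
8^1 ≡ 8
8^2 ≡ 64
8^53 ≡ 106
8^106 ≡ 1
The smallest such exponent is 106, so the order of 8 is 106.

106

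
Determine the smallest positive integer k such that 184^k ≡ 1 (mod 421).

42

The order of 184 must divide φ(421) = 421 − 1 = 420 = 2^2 · 3 · 5 · 7.
Divisors of 420: 1, 2, 3, 4, 5, 6, 7, 10, 12, 14, 15, 20, 21, 28, 30, 35, 42, 60, 70, 84, 105, 140, 210, 420.
Test each divisor d:
184^1 ≡ 184
184^2 ≡ 176
184^3 ≡ 388
184^4 ≡ 243
184^5 ≡ 86
184^6 ≡ 247
184^7 ≡ 401
184^10 ≡ 239
184^12 ≡ 385
184^14 ≡ 400
184^15 ≡ 346
184^20 ≡ 286
184^21 ≡ 420
184^28 ≡ 20
184^30 ≡ 152
184^35 ≡ 21
184^42 ≡ 1
So ord_421(184) = 42.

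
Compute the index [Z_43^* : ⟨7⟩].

The order of 7 must divide φ(43) = 43 − 1 = 42 = 2 · 3 · 7.
Divisors of 42: 1, 2, 3, 6, 7, 14, 21, 42.
Compute 7^d (mod 43) for the divisors d until we hit 1:
7^1 ≡ 7 (mod 43)
7^2 ≡ 6 (mod 43)
7^3 ≡ 42 (mod 43)
7^6 ≡ 1 (mod 43) ✓
Thus |⟨7⟩| = ord(7) = 6.
[(Z/43Z)^× : ⟨7⟩] = 42/6 = 7.

7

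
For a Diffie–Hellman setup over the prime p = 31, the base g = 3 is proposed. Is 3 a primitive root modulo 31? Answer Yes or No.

Yes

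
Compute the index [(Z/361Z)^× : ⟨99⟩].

By Lagrange's theorem, ord_361(99) divides φ(361) = φ(19^2) = 19·(19−1) = 342 = 2 · 3^2 · 19.
Divisors of 342: 1, 2, 3, 6, 9, 18, 19, 38, 57, 114, 171, 342.
Compute 99^d (mod 361) for the divisors d until we hit 1:
99^1 ≡ 99 (mod 361)
99^2 ≡ 54 (mod 361)
99^3 ≡ 292 (mod 361)
99^6 ≡ 68 (mod 361)
99^9 ≡ 1 (mod 361) ✓
Thus |⟨99⟩| = ord(99) = 9.
[(Z/361Z)^× : ⟨99⟩] = 342/9 = 38.

38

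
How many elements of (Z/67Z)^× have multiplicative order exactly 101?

0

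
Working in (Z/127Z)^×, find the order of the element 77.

ord(77) | φ(127) = 127 − 1 = 126 = 2 · 3^2 · 7.
Divisors of 126: 1, 2, 3, 6, 7, 9, 14, 18, 21, 42, 63, 126.
Compute 77^d (mod 127) for the divisors d until we hit 1:
77^1 ≡ 77
77^2 ≡ 87
77^3 ≡ 95
77^6 ≡ 8
77^7 ≡ 108
77^9 ≡ 125
77^14 ≡ 107
77^18 ≡ 4
77^21 ≡ 126
77^42 ≡ 1
Therefore the multiplicative order of 77 modulo 127 is 42.

42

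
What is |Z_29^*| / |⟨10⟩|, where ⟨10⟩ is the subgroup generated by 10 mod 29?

ord(10) | φ(29) = 29 − 1 = 28 = 2^2 · 7.
Divisors of 28: 1, 2, 4, 7, 14, 28.
Evaluate successive powers at the divisors of 28:
10^1 ≡ 10 (mod 29)
10^2 ≡ 13 (mod 29)
10^4 ≡ 24 (mod 29)
10^7 ≡ 17 (mod 29)
10^14 ≡ 28 (mod 29)
10^28 ≡ 1 (mod 29) ✓
The order of 10 is 28, so the subgroup it generates has 28 elements.
Index = |(Z/29Z)^×| / |⟨10⟩| = 28 / 28 = 1.

1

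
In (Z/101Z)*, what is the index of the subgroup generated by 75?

1

The order of 75 must divide φ(101) = 101 − 1 = 100 = 2^2 · 5^2.
Divisors of 100: 1, 2, 4, 5, 10, 20, 25, 50, 100.
Check 75^d mod 101 for each divisor in increasing order:
75^1 ≡ 75 (mod 101)
75^2 ≡ 70 (mod 101)
75^4 ≡ 52 (mod 101)
75^5 ≡ 62 (mod 101)
75^10 ≡ 6 (mod 101)
75^20 ≡ 36 (mod 101)
75^25 ≡ 10 (mod 101)
75^50 ≡ 100 (mod 101)
75^100 ≡ 1 (mod 101) ✓
So ord_101(75) = 100, hence |⟨75⟩| = 100.
The index is φ(101) / ord(75) = 100 / 100 = 1.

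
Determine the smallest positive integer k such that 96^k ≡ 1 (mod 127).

The order of 96 must divide φ(127) = 127 − 1 = 126 = 2 · 3^2 · 7.
Divisors of 126: 1, 2, 3, 6, 7, 9, 14, 18, 21, 42, 63, 126.
Evaluate successive powers at the divisors of 126:
96^1 ≡ 96 (mod 127)
96^2 ≡ 72 (mod 127)
96^3 ≡ 54 (mod 127)
96^6 ≡ 122 (mod 127)
96^7 ≡ 28 (mod 127)
96^9 ≡ 111 (mod 127)
96^14 ≡ 22 (mod 127)
96^18 ≡ 2 (mod 127)
96^21 ≡ 108 (mod 127)
96^42 ≡ 107 (mod 127)
96^63 ≡ 126 (mod 127)
96^126 ≡ 1 (mod 127) ✓
So ord_127(96) = 126.

126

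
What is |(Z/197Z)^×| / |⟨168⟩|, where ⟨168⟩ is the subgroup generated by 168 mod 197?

By Lagrange's theorem, ord_197(168) divides φ(197) = 197 − 1 = 196 = 2^2 · 7^2.
Divisors of 196: 1, 2, 4, 7, 14, 28, 49, 98, 196.
Check 168^d mod 197 for each divisor in increasing order:
168^1 ≡ 168
168^2 ≡ 53
168^4 ≡ 51
168^7 ≡ 19
168^14 ≡ 164
168^28 ≡ 104
168^49 ≡ 196
168^98 ≡ 1
Thus |⟨168⟩| = ord(168) = 98.
The index is φ(197) / ord(168) = 196 / 98 = 2.

2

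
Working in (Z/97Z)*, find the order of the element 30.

32

Since 30 ∈ (Z/97Z)^×, its order divides φ(97) = 97 − 1 = 96 = 2^5 · 3.
Divisors of 96: 1, 2, 3, 4, 6, 8, 12, 16, 24, 32, 48, 96.
Test each divisor d:
30^1 ≡ 30 (mod 97)
30^2 ≡ 27 (mod 97)
30^3 ≡ 34 (mod 97)
30^4 ≡ 50 (mod 97)
30^6 ≡ 89 (mod 97)
30^8 ≡ 75 (mod 97)
30^12 ≡ 64 (mod 97)
30^16 ≡ 96 (mod 97)
30^24 ≡ 22 (mod 97)
30^32 ≡ 1 (mod 97) ✓
So ord_97(30) = 32.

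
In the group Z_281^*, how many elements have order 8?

φ(281) = 281 − 1 = 280 = 2^3 · 5 · 7.
(Z/281Z)^× is cyclic (|G| = 280); a cyclic group of order m has exactly φ(d) elements of each order d | m, and none otherwise.
8 = 2^3 divides 280, and φ(8) = 4.

4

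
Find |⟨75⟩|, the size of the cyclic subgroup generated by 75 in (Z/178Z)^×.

Since 75 ∈ (Z/178Z)^×, its order divides φ(178) = φ(2)·φ(89) = 1·88 = 88 = 2^3 · 11.
Divisors of 88: 1, 2, 4, 8, 11, 22, 44, 88.
Compute 75^d (mod 178) for the divisors d until we hit 1:
75^1 ≡ 75 (mod 178)
75^2 ≡ 107 (mod 178)
75^4 ≡ 57 (mod 178)
75^8 ≡ 45 (mod 178)
75^11 ≡ 141 (mod 178)
75^22 ≡ 123 (mod 178)
75^44 ≡ 177 (mod 178)
75^88 ≡ 1 (mod 178) ✓
So ord_178(75) = 88.

88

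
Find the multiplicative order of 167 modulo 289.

By Lagrange's theorem, ord_289(167) divides φ(289) = φ(17^2) = 17·(17−1) = 272 = 2^4 · 17.
Divisors of 272: 1, 2, 4, 8, 16, 17, 34, 68, 136, 272.
Check 167^d mod 289 for each divisor in increasing order:
167^1 ≡ 167
167^2 ≡ 145
167^4 ≡ 217
167^8 ≡ 271
167^16 ≡ 35
167^17 ≡ 65
167^34 ≡ 179
167^68 ≡ 251
167^136 ≡ 288
167^272 ≡ 1
So ord_289(167) = 272.

272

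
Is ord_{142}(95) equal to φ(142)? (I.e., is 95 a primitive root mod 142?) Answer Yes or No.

φ(142) = φ(2)·φ(71) = 1·70 = 70 = 2 · 5 · 7.
It suffices to check that the order of 95 is not a proper divisor of 70: compute 95^(70/q) for q ∈ {2, 5, 7}.
95^35 ≡ 1 (mod 142)  [q = 2: ≡ 1 ✗]
95^14 ≡ 25 (mod 142)  [q = 5: ≢ 1 ✓]
95^10 ≡ 37 (mod 142)  [q = 7: ≢ 1 ✓]
Since 95^35 ≡ 1, the order of 95 divides 35 < 70, so 95 is not a primitive root.

No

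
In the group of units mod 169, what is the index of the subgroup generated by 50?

By Lagrange's theorem, ord_169(50) divides φ(169) = φ(13^2) = 13·(13−1) = 156 = 2^2 · 3 · 13.
Divisors of 156: 1, 2, 3, 4, 6, 12, 13, 26, 39, 52, 78, 156.
Evaluate successive powers at the divisors of 156:
50^1 ≡ 50
50^2 ≡ 134
50^3 ≡ 109
50^4 ≡ 42
50^6 ≡ 51
50^12 ≡ 66
50^13 ≡ 89
50^26 ≡ 147
50^39 ≡ 70
50^52 ≡ 146
50^78 ≡ 168
50^156 ≡ 1
The order of 50 is 156, so the subgroup it generates has 156 elements.
[(Z/169Z)^× : ⟨50⟩] = 156/156 = 1.

1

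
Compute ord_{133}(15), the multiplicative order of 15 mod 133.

18

ord(15) | φ(133) = φ(7·19) = (7−1)·(19−1) = 6·18 = 108 = 2^2 · 3^3.
Divisors of 108: 1, 2, 3, 4, 6, 9, 12, 18, 27, 36, 54, 108.
Test each divisor d:
15^1 ≡ 15 (mod 133)
15^2 ≡ 92 (mod 133)
15^3 ≡ 50 (mod 133)
15^4 ≡ 85 (mod 133)
15^6 ≡ 106 (mod 133)
15^9 ≡ 113 (mod 133)
15^12 ≡ 64 (mod 133)
15^18 ≡ 1 (mod 133) ✓
Therefore the multiplicative order of 15 modulo 133 is 18.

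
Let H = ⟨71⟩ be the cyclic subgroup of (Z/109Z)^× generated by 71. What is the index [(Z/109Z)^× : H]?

The order of 71 must divide φ(109) = 109 − 1 = 108 = 2^2 · 3^3.
Divisors of 108: 1, 2, 3, 4, 6, 9, 12, 18, 27, 36, 54, 108.
Compute 71^d (mod 109) for the divisors d until we hit 1:
71^1 ≡ 71 (mod 109)
71^2 ≡ 27 (mod 109)
71^3 ≡ 64 (mod 109)
71^4 ≡ 75 (mod 109)
71^6 ≡ 63 (mod 109)
71^9 ≡ 108 (mod 109)
71^12 ≡ 45 (mod 109)
71^18 ≡ 1 (mod 109) ✓
Thus |⟨71⟩| = ord(71) = 18.
[(Z/109Z)^× : ⟨71⟩] = 108/18 = 6.

6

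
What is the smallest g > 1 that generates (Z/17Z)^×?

3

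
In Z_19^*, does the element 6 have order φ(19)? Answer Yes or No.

φ(19) = 19 − 1 = 18 = 2 · 3^2.
An element g generates (Z/19Z)^× iff g^(18/q) ≢ 1 (mod 19) for each prime q ∈ {2, 3}.
6^9 ≡ 1 (mod 19)  [q = 2: ≡ 1 ✗]
6^6 ≡ 11 (mod 19)  [q = 3: ≢ 1 ✓]
6^9 ≡ 1 shows ord(6) | 9, strictly less than φ(19); not a primitive root.

No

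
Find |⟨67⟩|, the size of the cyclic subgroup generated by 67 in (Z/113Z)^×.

Since 67 ∈ (Z/113Z)^×, its order divides φ(113) = 113 − 1 = 112 = 2^4 · 7.
Divisors of 112: 1, 2, 4, 7, 8, 14, 16, 28, 56, 112.
Check 67^d mod 113 for each divisor in increasing order:
67^1 ≡ 67 (mod 113)
67^2 ≡ 82 (mod 113)
67^4 ≡ 57 (mod 113)
67^7 ≡ 35 (mod 113)
67^8 ≡ 85 (mod 113)
67^14 ≡ 95 (mod 113)
67^16 ≡ 106 (mod 113)
67^28 ≡ 98 (mod 113)
67^56 ≡ 112 (mod 113)
67^112 ≡ 1 (mod 113) ✓
Therefore the multiplicative order of 67 modulo 113 is 112.

112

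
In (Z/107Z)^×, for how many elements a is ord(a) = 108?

0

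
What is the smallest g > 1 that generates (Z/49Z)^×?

3

φ(49) = φ(7^2) = 7·(7−1) = 42 = 2 · 3 · 7.
g is a primitive root iff g^(42/q) ≢ 1 (mod 49) for each prime q ∈ {2, 3, 7}.
g = 2: 2^21 ≡ 1 — hits 1, so not a primitive root.
g = 3: 3^21 ≡ 48; 3^14 ≡ 30; 3^6 ≡ 43 — none is 1, so 3 is a primitive root.
Hence the least primitive root of 49 is 3.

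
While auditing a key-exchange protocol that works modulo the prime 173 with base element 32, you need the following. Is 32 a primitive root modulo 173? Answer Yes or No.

Yes

φ(173) = 173 − 1 = 172 = 2^2 · 43.
32 is a primitive root mod 173 iff 32^(φ(173)/q) ≢ 1 for every prime q | φ(173), i.e. q ∈ {2, 43}.
32^86 ≡ 172 (mod 173)  [q = 2: ≢ 1 ✓]
32^4 ≡ 23 (mod 173)  [q = 43: ≢ 1 ✓]
All checks pass, so 32 has order 172 and is a primitive root modulo 173.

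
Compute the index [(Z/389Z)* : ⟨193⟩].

4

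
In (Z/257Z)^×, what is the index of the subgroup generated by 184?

ord(184) | φ(257) = 257 − 1 = 256 = 2^8.
Divisors of 256: 1, 2, 4, 8, 16, 32, 64, 128, 256.
Compute 184^d (mod 257) for the divisors d until we hit 1:
184^1 ≡ 184 (mod 257)
184^2 ≡ 189 (mod 257)
184^4 ≡ 255 (mod 257)
184^8 ≡ 4 (mod 257)
184^16 ≡ 16 (mod 257)
184^32 ≡ 256 (mod 257)
184^64 ≡ 1 (mod 257) ✓
The order of 184 is 64, so the subgroup it generates has 64 elements.
Index = |(Z/257Z)^×| / |⟨184⟩| = 256 / 64 = 4.

4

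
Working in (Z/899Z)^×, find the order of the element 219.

35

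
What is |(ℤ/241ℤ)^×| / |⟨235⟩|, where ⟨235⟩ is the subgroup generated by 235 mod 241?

The order of 235 must divide φ(241) = 241 − 1 = 240 = 2^4 · 3 · 5.
Divisors of 240: 1, 2, 3, 4, 5, 6, 8, 10, 12, 15, 16, 20, 24, 30, 40, 48, 60, 80, 120, 240.
Compute 235^d (mod 241) for the divisors d until we hit 1:
235^1 ≡ 235
235^2 ≡ 36
235^3 ≡ 25
235^4 ≡ 91
235^5 ≡ 177
235^6 ≡ 143
235^8 ≡ 87
235^10 ≡ 240
235^12 ≡ 205
235^15 ≡ 64
235^16 ≡ 98
235^20 ≡ 1
The order of 235 is 20, so the subgroup it generates has 20 elements.
The index is φ(241) / ord(235) = 240 / 20 = 12.

12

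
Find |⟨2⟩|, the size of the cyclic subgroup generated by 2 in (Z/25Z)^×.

20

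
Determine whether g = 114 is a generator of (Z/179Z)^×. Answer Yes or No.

Yes

φ(179) = 179 − 1 = 178 = 2 · 89.
Test 114^(178/q) mod 179 for each prime factor q of 178:
114^89 ≡ 178 (mod 179)  [q = 2: ≢ 1 ✓]
114^2 ≡ 108 (mod 179)  [q = 89: ≢ 1 ✓]
Every test exponent gives a nontrivial residue, hence 114 generates the full group.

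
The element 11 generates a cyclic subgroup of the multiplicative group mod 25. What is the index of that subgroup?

By Lagrange's theorem, ord_25(11) divides φ(25) = φ(5^2) = 5·(5−1) = 20 = 2^2 · 5.
Divisors of 20: 1, 2, 4, 5, 10, 20.
Test each divisor d:
11^1 ≡ 11
11^2 ≡ 21
11^4 ≡ 16
11^5 ≡ 1
The order of 11 is 5, so the subgroup it generates has 5 elements.
Index = |(Z/25Z)^×| / |⟨11⟩| = 20 / 5 = 4.

4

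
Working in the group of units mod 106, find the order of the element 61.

Since 61 ∈ (Z/106Z)^×, its order divides φ(106) = φ(2)·φ(53) = 1·52 = 52 = 2^2 · 13.
Divisors of 52: 1, 2, 4, 13, 26, 52.
Test each divisor d:
61^1 ≡ 61 (mod 106)
61^2 ≡ 11 (mod 106)
61^4 ≡ 15 (mod 106)
61^13 ≡ 23 (mod 106)
61^26 ≡ 105 (mod 106)
61^52 ≡ 1 (mod 106) ✓
So ord_106(61) = 52.

52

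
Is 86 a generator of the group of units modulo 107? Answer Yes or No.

No

φ(107) = 107 − 1 = 106 = 2 · 53.
86 is a primitive root mod 107 iff 86^(φ(107)/q) ≢ 1 for every prime q | φ(107), i.e. q ∈ {2, 53}.
86^53 ≡ 1 (mod 107)  [q = 2: ≡ 1 ✗]
86^2 ≡ 13 (mod 107)  [q = 53: ≢ 1 ✓]
The check at q = 2 fails, so 86 generates a proper subgroup.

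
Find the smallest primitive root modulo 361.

2

φ(361) = φ(19^2) = 19·(19−1) = 342 = 2 · 3^2 · 19.
Test candidates g = 2, 3, … against the prime factors q ∈ {2, 3, 19} of φ(361): g is a generator iff g^(342/q) ≢ 1 for every such q.
g = 2: 2^171 ≡ 360; 2^114 ≡ 292; 2^18 ≡ 58 — none is 1, so 2 is a primitive root.
The smallest primitive root modulo 361 is 2.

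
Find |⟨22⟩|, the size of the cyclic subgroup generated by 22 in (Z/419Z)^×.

209

Since 22 ∈ (Z/419Z)^×, its order divides φ(419) = 419 − 1 = 418 = 2 · 11 · 19.
Divisors of 418: 1, 2, 11, 19, 22, 38, 209, 418.
Test each divisor d:
22^1 ≡ 22 (mod 419)
22^2 ≡ 65 (mod 419)
22^11 ≡ 330 (mod 419)
22^19 ≡ 334 (mod 419)
22^22 ≡ 379 (mod 419)
22^38 ≡ 102 (mod 419)
22^209 ≡ 1 (mod 419) ✓
So ord_419(22) = 209.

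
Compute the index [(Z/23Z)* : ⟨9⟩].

ord(9) | φ(23) = 23 − 1 = 22 = 2 · 11.
Divisors of 22: 1, 2, 11, 22.
Evaluate successive powers at the divisors of 22:
9^1 ≡ 9
9^2 ≡ 12
9^11 ≡ 1
The order of 9 is 11, so the subgroup it generates has 11 elements.
Index = |(Z/23Z)^×| / |⟨9⟩| = 22 / 11 = 2.

2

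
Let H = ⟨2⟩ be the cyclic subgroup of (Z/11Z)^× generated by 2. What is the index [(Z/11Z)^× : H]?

By Lagrange's theorem, ord_11(2) divides φ(11) = 11 − 1 = 10 = 2 · 5.
Divisors of 10: 1, 2, 5, 10.
Check 2^d mod 11 for each divisor in increasing order:
2^1 ≡ 2 (mod 11)
2^2 ≡ 4 (mod 11)
2^5 ≡ 10 (mod 11)
2^10 ≡ 1 (mod 11) ✓
The order of 2 is 10, so the subgroup it generates has 10 elements.
[(Z/11Z)^× : ⟨2⟩] = 10/10 = 1.

1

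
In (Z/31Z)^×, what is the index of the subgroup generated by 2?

6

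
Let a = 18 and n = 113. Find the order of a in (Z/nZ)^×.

8

The order of 18 must divide φ(113) = 113 − 1 = 112 = 2^4 · 7.
Divisors of 112: 1, 2, 4, 7, 8, 14, 16, 28, 56, 112.
Test each divisor d:
18^1 ≡ 18 (mod 113)
18^2 ≡ 98 (mod 113)
18^4 ≡ 112 (mod 113)
18^7 ≡ 44 (mod 113)
18^8 ≡ 1 (mod 113) ✓
So ord_113(18) = 8.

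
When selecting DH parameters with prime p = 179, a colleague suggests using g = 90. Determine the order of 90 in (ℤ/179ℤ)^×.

Since 90 ∈ (Z/179Z)^×, its order divides φ(179) = 179 − 1 = 178 = 2 · 89.
Divisors of 178: 1, 2, 89, 178.
Test each divisor d:
90^1 ≡ 90 (mod 179)
90^2 ≡ 45 (mod 179)
90^89 ≡ 178 (mod 179)
90^178 ≡ 1 (mod 179) ✓
The smallest such exponent is 178, so the order of 90 is 178.

178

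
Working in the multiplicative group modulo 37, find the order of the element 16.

9

By Lagrange's theorem, ord_37(16) divides φ(37) = 37 − 1 = 36 = 2^2 · 3^2.
Divisors of 36: 1, 2, 3, 4, 6, 9, 12, 18, 36.
Check 16^d mod 37 for each divisor in increasing order:
16^1 ≡ 16 (mod 37)
16^2 ≡ 34 (mod 37)
16^3 ≡ 26 (mod 37)
16^4 ≡ 9 (mod 37)
16^6 ≡ 10 (mod 37)
16^9 ≡ 1 (mod 37) ✓
Therefore the multiplicative order of 16 modulo 37 is 9.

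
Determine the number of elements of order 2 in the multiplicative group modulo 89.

1

φ(89) = 89 − 1 = 88 = 2^3 · 11.
(Z/89Z)^× is cyclic (|G| = 88); a cyclic group of order m has exactly φ(d) elements of each order d | m, and none otherwise.
2 | 88, and φ(2) = 2 − 1 = 1.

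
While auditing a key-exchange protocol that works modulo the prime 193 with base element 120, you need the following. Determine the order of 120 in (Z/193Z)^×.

192

By Lagrange's theorem, ord_193(120) divides φ(193) = 193 − 1 = 192 = 2^6 · 3.
Divisors of 192: 1, 2, 3, 4, 6, 8, 12, 16, 24, 32, 48, 64, 96, 192.
Compute 120^d (mod 193) for the divisors d until we hit 1:
120^1 ≡ 120
120^2 ≡ 118
120^3 ≡ 71
120^4 ≡ 28
120^6 ≡ 23
120^8 ≡ 12
120^12 ≡ 143
120^16 ≡ 144
120^24 ≡ 184
120^32 ≡ 85
120^48 ≡ 81
120^64 ≡ 84
120^96 ≡ 192
120^192 ≡ 1
The smallest such exponent is 192, so the order of 120 is 192.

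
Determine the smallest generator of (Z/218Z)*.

φ(218) = φ(2)·φ(109) = 1·108 = 108 = 2^2 · 3^3.
Test candidates g = 2, 3, … against the prime factors q ∈ {2, 3} of φ(218): g is a generator iff g^(108/q) ≢ 1 for every such q.
g = 2: gcd(2, 218) = 2 > 1, not a unit — skip.
g = 3: 3^54 ≡ 1 — hits 1, so not a primitive root.
g = 4: gcd(4, 218) = 2 > 1, not a unit — skip.
g = 5: 5^54 ≡ 1 — hits 1, so not a primitive root.
g = 6: gcd(6, 218) = 2 > 1, not a unit — skip.
g = 7: 7^54 ≡ 1 — hits 1, so not a primitive root.
g = 8: gcd(8, 218) = 2 > 1, not a unit — skip.
g = 9: 9^54 ≡ 1 — hits 1, so not a primitive root.
g = 10: gcd(10, 218) = 2 > 1, not a unit — skip.
g = 11: 11^54 ≡ 217; 11^36 ≡ 45 — none is 1, so 11 is a primitive root.
The smallest primitive root modulo 218 is 11.

11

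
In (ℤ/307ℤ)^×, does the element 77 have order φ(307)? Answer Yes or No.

φ(307) = 307 − 1 = 306 = 2 · 3^2 · 17.
It suffices to check that the order of 77 is not a proper divisor of 306: compute 77^(306/q) for q ∈ {2, 3, 17}.
77^153 ≡ 1 (mod 307)  [q = 2: ≡ 1 ✗]
77^102 ≡ 1 (mod 307)  [q = 3: ≡ 1 ✗]
77^18 ≡ 81 (mod 307)  [q = 17: ≢ 1 ✓]
The check at q = 2 fails, so 77 generates a proper subgroup.

No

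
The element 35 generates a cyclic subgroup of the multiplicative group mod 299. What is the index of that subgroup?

8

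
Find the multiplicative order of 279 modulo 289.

272

By Lagrange's theorem, ord_289(279) divides φ(289) = φ(17^2) = 17·(17−1) = 272 = 2^4 · 17.
Divisors of 272: 1, 2, 4, 8, 16, 17, 34, 68, 136, 272.
Evaluate successive powers at the divisors of 272:
279^1 ≡ 279
279^2 ≡ 100
279^4 ≡ 174
279^8 ≡ 220
279^16 ≡ 137
279^17 ≡ 75
279^34 ≡ 134
279^68 ≡ 38
279^136 ≡ 288
279^272 ≡ 1
The smallest such exponent is 272, so the order of 279 is 272.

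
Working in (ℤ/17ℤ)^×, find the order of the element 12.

The order of 12 must divide φ(17) = 17 − 1 = 16 = 2^4.
Divisors of 16: 1, 2, 4, 8, 16.
Evaluate successive powers at the divisors of 16:
12^1 ≡ 12 (mod 17)
12^2 ≡ 8 (mod 17)
12^4 ≡ 13 (mod 17)
12^8 ≡ 16 (mod 17)
12^16 ≡ 1 (mod 17) ✓
The smallest such exponent is 16, so the order of 12 is 16.

16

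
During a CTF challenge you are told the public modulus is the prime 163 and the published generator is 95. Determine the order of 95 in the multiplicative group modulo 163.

81

Since 95 ∈ (Z/163Z)^×, its order divides φ(163) = 163 − 1 = 162 = 2 · 3^4.
Divisors of 162: 1, 2, 3, 6, 9, 18, 27, 54, 81, 162.
Compute 95^d (mod 163) for the divisors d until we hit 1:
95^1 ≡ 95 (mod 163)
95^2 ≡ 60 (mod 163)
95^3 ≡ 158 (mod 163)
95^6 ≡ 25 (mod 163)
95^9 ≡ 38 (mod 163)
95^18 ≡ 140 (mod 163)
95^27 ≡ 104 (mod 163)
95^54 ≡ 58 (mod 163)
95^81 ≡ 1 (mod 163) ✓
Therefore the multiplicative order of 95 modulo 163 is 81.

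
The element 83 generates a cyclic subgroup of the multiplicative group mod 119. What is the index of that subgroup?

ord(83) | φ(119) = φ(7·17) = (7−1)·(17−1) = 6·16 = 96 = 2^5 · 3.
Divisors of 96: 1, 2, 3, 4, 6, 8, 12, 16, 24, 32, 48, 96.
Test each divisor d:
83^1 ≡ 83 (mod 119)
83^2 ≡ 106 (mod 119)
83^3 ≡ 111 (mod 119)
83^4 ≡ 50 (mod 119)
83^6 ≡ 64 (mod 119)
83^8 ≡ 1 (mod 119) ✓
So ord_119(83) = 8, hence |⟨83⟩| = 8.
[(Z/119Z)^× : ⟨83⟩] = 96/8 = 12.

12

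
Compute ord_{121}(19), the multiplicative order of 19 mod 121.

110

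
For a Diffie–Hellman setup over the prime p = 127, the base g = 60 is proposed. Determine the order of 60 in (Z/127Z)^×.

63

Since 60 ∈ (Z/127Z)^×, its order divides φ(127) = 127 − 1 = 126 = 2 · 3^2 · 7.
Divisors of 126: 1, 2, 3, 6, 7, 9, 14, 18, 21, 42, 63, 126.
Test each divisor d:
60^1 ≡ 60 (mod 127)
60^2 ≡ 44 (mod 127)
60^3 ≡ 100 (mod 127)
60^6 ≡ 94 (mod 127)
60^7 ≡ 52 (mod 127)
60^9 ≡ 2 (mod 127)
60^14 ≡ 37 (mod 127)
60^18 ≡ 4 (mod 127)
60^21 ≡ 19 (mod 127)
60^42 ≡ 107 (mod 127)
60^63 ≡ 1 (mod 127) ✓
Therefore the multiplicative order of 60 modulo 127 is 63.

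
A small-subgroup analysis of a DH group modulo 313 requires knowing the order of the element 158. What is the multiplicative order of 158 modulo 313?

156

By Lagrange's theorem, ord_313(158) divides φ(313) = 313 − 1 = 312 = 2^3 · 3 · 13.
Divisors of 312: 1, 2, 3, 4, 6, 8, 12, 13, 24, 26, 39, 52, 78, 104, 156, 312.
Test each divisor d:
158^1 ≡ 158 (mod 313)
158^2 ≡ 237 (mod 313)
158^3 ≡ 199 (mod 313)
158^4 ≡ 142 (mod 313)
158^6 ≡ 163 (mod 313)
158^8 ≡ 132 (mod 313)
158^12 ≡ 277 (mod 313)
158^13 ≡ 259 (mod 313)
158^24 ≡ 44 (mod 313)
158^26 ≡ 99 (mod 313)
158^39 ≡ 288 (mod 313)
158^52 ≡ 98 (mod 313)
158^78 ≡ 312 (mod 313)
158^104 ≡ 214 (mod 313)
158^156 ≡ 1 (mod 313) ✓
Therefore the multiplicative order of 158 modulo 313 is 156.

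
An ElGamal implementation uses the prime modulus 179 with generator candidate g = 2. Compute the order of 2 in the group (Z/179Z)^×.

178

ord(2) | φ(179) = 179 − 1 = 178 = 2 · 89.
Divisors of 178: 1, 2, 89, 178.
Test each divisor d:
2^1 ≡ 2 (mod 179)
2^2 ≡ 4 (mod 179)
2^89 ≡ 178 (mod 179)
2^178 ≡ 1 (mod 179) ✓
The smallest such exponent is 178, so the order of 2 is 178.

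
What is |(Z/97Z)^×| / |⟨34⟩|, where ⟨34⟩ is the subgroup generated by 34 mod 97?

The order of 34 must divide φ(97) = 97 − 1 = 96 = 2^5 · 3.
Divisors of 96: 1, 2, 3, 4, 6, 8, 12, 16, 24, 32, 48, 96.
Compute 34^d (mod 97) for the divisors d until we hit 1:
34^1 ≡ 34
34^2 ≡ 89
34^3 ≡ 19
34^4 ≡ 64
34^6 ≡ 70
34^8 ≡ 22
34^12 ≡ 50
34^16 ≡ 96
34^24 ≡ 75
34^32 ≡ 1
So ord_97(34) = 32, hence |⟨34⟩| = 32.
The index is φ(97) / ord(34) = 96 / 32 = 3.

3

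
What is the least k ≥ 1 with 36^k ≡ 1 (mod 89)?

44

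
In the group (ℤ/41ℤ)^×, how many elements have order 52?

φ(41) = 41 − 1 = 40 = 2^3 · 5.
(Z/41Z)^× is cyclic (|G| = 40); a cyclic group of order m has exactly φ(d) elements of each order d | m, and none otherwise.
Since 52 ∤ 40, the count is 0.

0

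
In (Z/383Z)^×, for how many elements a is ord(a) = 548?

0

φ(383) = 383 − 1 = 382 = 2 · 191.
Since (Z/383Z)^× is cyclic of order 382, the number of elements of order d is φ(d) when d | 382 and 0 otherwise.
548 does not divide 382, so no element of (Z/383Z)^× has order 548.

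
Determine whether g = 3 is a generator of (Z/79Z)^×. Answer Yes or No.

φ(79) = 79 − 1 = 78 = 2 · 3 · 13.
Test 3^(78/q) mod 79 for each prime factor q of 78:
3^39 ≡ 78 (mod 79)  [q = 2: ≢ 1 ✓]
3^26 ≡ 23 (mod 79)  [q = 3: ≢ 1 ✓]
3^6 ≡ 18 (mod 79)  [q = 13: ≢ 1 ✓]
Every test exponent gives a nontrivial residue, hence 3 generates the full group.

Yes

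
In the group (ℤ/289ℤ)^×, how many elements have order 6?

0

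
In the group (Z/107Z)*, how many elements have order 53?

52

φ(107) = 107 − 1 = 106 = 2 · 53.
(Z/107Z)^× is cyclic (|G| = 106); a cyclic group of order m has exactly φ(d) elements of each order d | m, and none otherwise.
53 | 106, and φ(53) = 53 − 1 = 52.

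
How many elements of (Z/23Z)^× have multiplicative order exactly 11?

10

φ(23) = 23 − 1 = 22 = 2 · 11.
(Z/23Z)^× is cyclic (|G| = 22); a cyclic group of order m has exactly φ(d) elements of each order d | m, and none otherwise.
11 | 22, and φ(11) = 11 − 1 = 10.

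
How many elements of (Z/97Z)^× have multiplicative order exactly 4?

φ(97) = 97 − 1 = 96 = 2^5 · 3.
Since (Z/97Z)^× is cyclic of order 96, the number of elements of order d is φ(d) when d | 96 and 0 otherwise.
4 = 2^2 divides 96, and φ(4) = 2.

2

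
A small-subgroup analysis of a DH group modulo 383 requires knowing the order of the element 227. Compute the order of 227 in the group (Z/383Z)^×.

ord(227) | φ(383) = 383 − 1 = 382 = 2 · 191.
Divisors of 382: 1, 2, 191, 382.
Evaluate successive powers at the divisors of 382:
227^1 ≡ 227
227^2 ≡ 207
227^191 ≡ 1
Hence ord(227) = 191.

191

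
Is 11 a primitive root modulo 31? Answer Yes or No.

Yes

φ(31) = 31 − 1 = 30 = 2 · 3 · 5.
Test 11^(30/q) mod 31 for each prime factor q of 30:
11^15 ≡ 30 (mod 31)  [q = 2: ≢ 1 ✓]
11^10 ≡ 5 (mod 31)  [q = 3: ≢ 1 ✓]
11^6 ≡ 4 (mod 31)  [q = 5: ≢ 1 ✓]
All checks pass, so 11 has order 30 and is a primitive root modulo 31.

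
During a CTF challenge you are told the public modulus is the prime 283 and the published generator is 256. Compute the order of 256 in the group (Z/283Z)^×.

47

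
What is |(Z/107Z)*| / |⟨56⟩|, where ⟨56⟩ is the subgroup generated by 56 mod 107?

2

The order of 56 must divide φ(107) = 107 − 1 = 106 = 2 · 53.
Divisors of 106: 1, 2, 53, 106.
Compute 56^d (mod 107) for the divisors d until we hit 1:
56^1 ≡ 56 (mod 107)
56^2 ≡ 33 (mod 107)
56^53 ≡ 1 (mod 107) ✓
Thus |⟨56⟩| = ord(56) = 53.
[(Z/107Z)^× : ⟨56⟩] = 106/53 = 2.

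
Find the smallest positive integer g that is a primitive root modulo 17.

φ(17) = 17 − 1 = 16 = 2^4.
g is a primitive root iff g^(16/q) ≢ 1 (mod 17) for each prime q ∈ {2}.
g = 2: 2^8 ≡ 1 — hits 1, so not a primitive root.
g = 3: 3^8 ≡ 16 — none is 1, so 3 is a primitive root.
So 3 is the smallest generator of (Z/17Z)^×.

3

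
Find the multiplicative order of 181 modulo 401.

Since 181 ∈ (Z/401Z)^×, its order divides φ(401) = 401 − 1 = 400 = 2^4 · 5^2.
Divisors of 400: 1, 2, 4, 5, 8, 10, 16, 20, 25, 40, 50, 80, 100, 200, 400.
Evaluate successive powers at the divisors of 400:
181^1 ≡ 181 (mod 401)
181^2 ≡ 280 (mod 401)
181^4 ≡ 205 (mod 401)
181^5 ≡ 213 (mod 401)
181^8 ≡ 321 (mod 401)
181^10 ≡ 56 (mod 401)
181^16 ≡ 385 (mod 401)
181^20 ≡ 329 (mod 401)
181^25 ≡ 303 (mod 401)
181^40 ≡ 372 (mod 401)
181^50 ≡ 381 (mod 401)
181^80 ≡ 39 (mod 401)
181^100 ≡ 400 (mod 401)
181^200 ≡ 1 (mod 401) ✓
Hence ord(181) = 200.

200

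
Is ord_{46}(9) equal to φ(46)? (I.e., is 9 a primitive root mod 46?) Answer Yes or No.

No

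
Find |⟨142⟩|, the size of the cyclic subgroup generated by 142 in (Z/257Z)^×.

By Lagrange's theorem, ord_257(142) divides φ(257) = 257 − 1 = 256 = 2^8.
Divisors of 256: 1, 2, 4, 8, 16, 32, 64, 128, 256.
Evaluate successive powers at the divisors of 256:
142^1 ≡ 142
142^2 ≡ 118
142^4 ≡ 46
142^8 ≡ 60
142^16 ≡ 2
142^32 ≡ 4
142^64 ≡ 16
142^128 ≡ 256
142^256 ≡ 1
The smallest such exponent is 256, so the order of 142 is 256.

256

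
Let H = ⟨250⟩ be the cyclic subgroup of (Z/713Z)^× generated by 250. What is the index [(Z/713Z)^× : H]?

6

Since 250 ∈ (Z/713Z)^×, its order divides φ(713) = φ(23·31) = (23−1)·(31−1) = 22·30 = 660 = 2^2 · 3 · 5 · 11.
Divisors of 660: 1, 2, 3, 4, 5, 6, 10, 11, 12, 15, 20, 22, 30, 33, 44, 55, 60, 66, 110, 132, 165, 220, 330, 660.
Check 250^d mod 713 for each divisor in increasing order:
250^1 ≡ 250 (mod 713)
250^2 ≡ 469 (mod 713)
250^3 ≡ 318 (mod 713)
250^4 ≡ 357 (mod 713)
250^5 ≡ 125 (mod 713)
250^6 ≡ 591 (mod 713)
250^10 ≡ 652 (mod 713)
250^11 ≡ 436 (mod 713)
250^12 ≡ 624 (mod 713)
250^15 ≡ 218 (mod 713)
250^20 ≡ 156 (mod 713)
250^22 ≡ 438 (mod 713)
250^30 ≡ 466 (mod 713)
250^33 ≡ 597 (mod 713)
250^44 ≡ 47 (mod 713)
250^55 ≡ 528 (mod 713)
250^60 ≡ 404 (mod 713)
250^66 ≡ 622 (mod 713)
250^110 ≡ 1 (mod 713) ✓
The order of 250 is 110, so the subgroup it generates has 110 elements.
[(Z/713Z)^× : ⟨250⟩] = 660/110 = 6.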